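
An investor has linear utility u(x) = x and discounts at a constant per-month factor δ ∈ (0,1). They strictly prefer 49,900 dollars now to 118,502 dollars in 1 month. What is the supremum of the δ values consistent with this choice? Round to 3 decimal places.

The preference means 49900 > δ·118502.
Dividing through by 118502 gives δ < 0.42109.

δ < 0.421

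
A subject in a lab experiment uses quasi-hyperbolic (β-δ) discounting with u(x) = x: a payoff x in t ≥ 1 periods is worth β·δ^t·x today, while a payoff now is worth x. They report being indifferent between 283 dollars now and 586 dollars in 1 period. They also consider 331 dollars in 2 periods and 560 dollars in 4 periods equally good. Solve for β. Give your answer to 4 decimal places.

β ≈ 0.6282

Both payoffs in the second observation are in the future, so β drops out: δ^2·331 = δ^4·560 ⇒ δ^2 = 331/560 = 0.59107, so δ = 0.76881.
The first indifference: 283 = β·δ·586, so β = 283/(δ·586) = 283/(0.76881·586) ≈ 0.6282.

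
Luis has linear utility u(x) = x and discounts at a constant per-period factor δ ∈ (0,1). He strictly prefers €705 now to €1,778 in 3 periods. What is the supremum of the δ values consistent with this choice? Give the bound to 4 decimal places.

δ < 0.7347

Comparing present values: 705 > δ^3·1778.
Hence δ^3 < 705/1778 = 0.39651, and x ↦ x^(1/3) is increasing on (0,∞).
δ < 0.39651^(1/3) = 0.7347.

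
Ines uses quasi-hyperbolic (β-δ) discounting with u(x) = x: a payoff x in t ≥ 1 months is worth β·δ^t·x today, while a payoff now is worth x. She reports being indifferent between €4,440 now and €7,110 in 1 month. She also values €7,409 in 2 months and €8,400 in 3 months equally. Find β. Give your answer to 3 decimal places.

From the later pair, β·δ^2·7409 = β·δ^3·8400; dividing through, δ = 7409/8400 = 0.88202.
Now use the now-vs-future pair: 4440 = β·δ·7110 gives β = 4440/(0.88202·7110) ≈ 0.708.

β ≈ 0.708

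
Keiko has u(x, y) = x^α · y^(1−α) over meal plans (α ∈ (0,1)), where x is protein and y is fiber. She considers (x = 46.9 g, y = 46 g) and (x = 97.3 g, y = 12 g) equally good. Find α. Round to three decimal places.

α ≈ 0.648

The Cobb–Douglas utilities coincide, so 46.9^α·46^(1−α) = 97.3^α·12^(1−α).
Rearrange to (46.9/97.3)^α = (12/46)^(1−α) and take logs: α·-0.729781 = (1−α)·-1.343735.
So α/(1−α) = (-1.343735)/(-0.729781) = 1.841285, and α = 1.841285/2.841285 ≈ 0.648.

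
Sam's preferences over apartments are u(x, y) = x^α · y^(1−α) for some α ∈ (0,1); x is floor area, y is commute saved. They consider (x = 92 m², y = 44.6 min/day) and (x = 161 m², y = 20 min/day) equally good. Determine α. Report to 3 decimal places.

Indifference: 92^α · 44.6^(1−α) = 161^α · 20^(1−α).
Rearrange to (92/161)^α = (20/44.6)^(1−α) and take logs: α·-0.559616 = (1−α)·-0.802002.
Thus α·(-1.361618) = -0.802002, so α = -0.802002/-1.361618 ≈ 0.589.

α ≈ 0.589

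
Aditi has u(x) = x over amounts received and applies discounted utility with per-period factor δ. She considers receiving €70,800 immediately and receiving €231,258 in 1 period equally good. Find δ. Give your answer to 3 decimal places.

δ ≈ 0.306

Indifference means u(70800) = δ · u(231258), so δ = u(70800)/u(231258).
With u(x) = x: δ = 70800/231258 = 0.30615.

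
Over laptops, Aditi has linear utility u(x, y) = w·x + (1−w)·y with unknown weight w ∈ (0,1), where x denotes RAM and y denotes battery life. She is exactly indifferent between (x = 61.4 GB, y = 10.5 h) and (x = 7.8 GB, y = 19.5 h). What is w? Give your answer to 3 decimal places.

w = 0.144

Indifference: w·61.4 + (1−w)·10.5 = w·7.8 + (1−w)·19.5.
Collecting terms: w·53.6 = (1−w)·9.
The marginal rate of substitution is 9/53.6, so w = 9/(53.6+9) = 0.144.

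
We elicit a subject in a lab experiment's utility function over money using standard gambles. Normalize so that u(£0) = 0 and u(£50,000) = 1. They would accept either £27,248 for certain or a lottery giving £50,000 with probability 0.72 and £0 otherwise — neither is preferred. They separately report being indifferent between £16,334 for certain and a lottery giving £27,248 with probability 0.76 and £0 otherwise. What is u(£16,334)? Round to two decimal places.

First, u(£27,248) = 0.72·u(£50,000) + 0.28·u(£0) = 0.72.
Chaining: u(£16,334) = 0.76·0.72 + 0.24·0.00 = 0.5472.

0.55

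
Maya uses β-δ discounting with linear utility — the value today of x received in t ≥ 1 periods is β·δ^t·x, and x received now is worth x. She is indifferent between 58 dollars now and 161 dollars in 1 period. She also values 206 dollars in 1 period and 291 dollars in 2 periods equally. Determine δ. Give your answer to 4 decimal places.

From the later pair, β·δ^1·206 = β·δ^2·291; dividing through, δ = 206/291 = 0.70790.

δ ≈ 0.7079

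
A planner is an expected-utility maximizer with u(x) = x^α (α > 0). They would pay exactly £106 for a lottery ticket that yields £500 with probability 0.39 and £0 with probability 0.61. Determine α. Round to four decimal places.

α ≈ 0.6070

The lottery's expected utility is 0.39·u(500) + 0.61·u(0) = 0.39·500^α (since u(0) = 0 for α > 0).
Setting u(106) equal to that: 106^α = 0.39·500^α ⇒ (106/500)^α = 0.39.
α = ln(0.39) / ln(106/500) = -0.9416085/-1.5511690 ≈ 0.6070.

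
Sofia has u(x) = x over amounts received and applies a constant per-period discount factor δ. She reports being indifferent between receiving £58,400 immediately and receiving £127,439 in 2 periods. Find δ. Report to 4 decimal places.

δ ≈ 0.6769

Indifference means u(58400) = δ^2 · u(127439), so δ^2 = u(58400)/u(127439).
With u(x) = x: δ^2 = 58400/127439 = 0.45826.
So δ = 0.45826^(1/2) ≈ 0.6769.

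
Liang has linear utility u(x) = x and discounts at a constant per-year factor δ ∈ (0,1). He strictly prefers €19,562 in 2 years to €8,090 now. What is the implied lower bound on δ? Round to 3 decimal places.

The preference means 8090 < δ^2·19562.
So δ^2 > 8090/19562 = 0.41356; taking the square root of both positive sides preserves the inequality.
δ > 0.41356^(1/2) = 0.643.

δ > 0.643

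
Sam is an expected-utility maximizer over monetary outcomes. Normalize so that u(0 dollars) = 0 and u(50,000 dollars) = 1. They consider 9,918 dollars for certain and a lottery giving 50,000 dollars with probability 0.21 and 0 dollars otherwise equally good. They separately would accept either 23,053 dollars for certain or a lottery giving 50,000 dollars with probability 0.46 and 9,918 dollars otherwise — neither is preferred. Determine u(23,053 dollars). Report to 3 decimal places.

0.573

First, u(9,918 dollars) = 0.21·u(50,000 dollars) + 0.79·u(0 dollars) = 0.21.
The second indifference gives u(23,053 dollars) = 0.46·u(50,000 dollars) + 0.54·u(9,918 dollars) = 0.46·1.00 + 0.54·0.21 = 0.5734.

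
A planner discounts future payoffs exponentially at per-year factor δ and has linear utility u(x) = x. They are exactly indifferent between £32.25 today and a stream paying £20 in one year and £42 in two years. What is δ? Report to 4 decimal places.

The stream is worth 20δ + 42δ² today, so 20δ + 42δ² = 32.25.
So 42δ² + 20δ − 32.25 = 0.
δ = (−20 + √(20² + 4·42·32.25)) / (2·42) = (−20 + √5818.00) / 84 ≈ 0.6700.

δ ≈ 0.6700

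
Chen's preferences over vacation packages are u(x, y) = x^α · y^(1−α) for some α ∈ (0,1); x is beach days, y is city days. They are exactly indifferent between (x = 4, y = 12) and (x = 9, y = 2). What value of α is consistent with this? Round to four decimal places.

Indifference: 4^α · 12^(1−α) = 9^α · 2^(1−α).
Rearrange to (4/9)^α = (2/12)^(1−α) and take logs: α·-0.8109302 = (1−α)·-1.7917595.
With A = -0.8109302 and B = -1.7917595: α·A = (1−α)·B, so α = B/(A+B) = -1.7917595/-2.6026897 ≈ 0.6884.

α ≈ 0.6884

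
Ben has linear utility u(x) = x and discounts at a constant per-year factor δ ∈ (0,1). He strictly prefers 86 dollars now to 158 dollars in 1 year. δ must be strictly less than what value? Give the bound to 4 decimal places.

δ < 0.5443

Comparing present values: 86 > δ·158.
So δ < 86/158 = 0.54430.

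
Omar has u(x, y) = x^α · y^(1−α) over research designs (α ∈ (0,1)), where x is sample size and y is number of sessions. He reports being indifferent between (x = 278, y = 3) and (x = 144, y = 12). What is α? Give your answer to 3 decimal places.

The Cobb–Douglas utilities coincide, so 278^α·3^(1−α) = 144^α·12^(1−α).
Taking logs: α·ln 278 + (1−α)·ln 3 = α·ln 144 + (1−α)·ln 12, i.e. α·0.657808 = (1−α)·1.386294.
So α/(1−α) = (1.386294)/(0.657808) = 2.107445, and α = 2.107445/3.107445 ≈ 0.678.

α ≈ 0.678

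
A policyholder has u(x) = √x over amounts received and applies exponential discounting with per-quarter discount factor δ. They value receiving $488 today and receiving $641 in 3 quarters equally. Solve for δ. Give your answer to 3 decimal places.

δ ≈ 0.956

The payoff in 3 quarters is discounted by δ^3, so u(488) = δ^3·u(641) and δ^3 = u(488)/u(641).
With u(x) = √x: δ^3 = √488/√641 = √(488/641) = 0.87253.
Taking the cube root: δ = 0.87253^(1/3) ≈ 0.956.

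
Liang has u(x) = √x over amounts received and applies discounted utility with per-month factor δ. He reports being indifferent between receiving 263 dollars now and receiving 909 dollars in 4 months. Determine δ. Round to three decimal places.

Equating discounted utilities: u(263) = δ^4·u(909) ⇒ δ^4 = u(263)/u(909).
Since u(x) = √x, δ^4 = √(263/909) = 0.53789.
So δ = 0.53789^(1/4) ≈ 0.856.

δ ≈ 0.856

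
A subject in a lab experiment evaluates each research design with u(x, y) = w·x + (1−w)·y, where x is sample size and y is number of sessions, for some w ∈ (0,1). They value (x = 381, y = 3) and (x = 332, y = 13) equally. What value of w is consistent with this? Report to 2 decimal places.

w = 0.17

Equating utilities: w·381 + (1−w)·3 = w·332 + (1−w)·13.
Rearranging, 49·w − 10·(1−w) = 0.
Hence w = 10/(49+10) = 10/59 = 0.17.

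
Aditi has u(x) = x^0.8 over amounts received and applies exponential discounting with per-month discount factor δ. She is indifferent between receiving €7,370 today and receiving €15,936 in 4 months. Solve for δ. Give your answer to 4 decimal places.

δ ≈ 0.8571

Equating discounted utilities: u(7370) = δ^4·u(15936) ⇒ δ^4 = u(7370)/u(15936).
Since u(x) = x^0.8, δ^4 = (7370/15936)^0.8 = 0.46247^0.8 = 0.53960.
So δ = 0.53960^(1/4) ≈ 0.8571.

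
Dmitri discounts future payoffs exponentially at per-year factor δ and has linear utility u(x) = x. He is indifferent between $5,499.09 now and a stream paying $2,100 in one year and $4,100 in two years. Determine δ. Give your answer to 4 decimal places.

Equating present values: 5499.09 = 2100δ + 4100δ².
Rearranged: 4100δ² + 2100δ − 5499.09 = 0.
δ = (−2100 + √(2100² + 4·4100·5499.09)) / (2·4100) = (−2100 + √94595076.00) / 8200 ≈ 0.9300.

δ ≈ 0.9300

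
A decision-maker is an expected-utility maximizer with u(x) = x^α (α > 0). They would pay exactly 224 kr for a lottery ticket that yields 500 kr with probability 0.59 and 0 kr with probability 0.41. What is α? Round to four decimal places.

EU(lottery) = 0.59·500^α + 0.41·0 = 0.59·500^α.
Setting u(224) equal to that: 224^α = 0.59·500^α ⇒ (224/500)^α = 0.59.
α = ln(0.59) / ln(224/500) = -0.5276327/-0.8029620 ≈ 0.6571.

α ≈ 0.6571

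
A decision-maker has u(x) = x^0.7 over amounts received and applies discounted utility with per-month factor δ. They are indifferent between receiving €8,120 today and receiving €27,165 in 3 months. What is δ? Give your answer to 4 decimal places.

δ ≈ 0.7544

Indifference means u(8120) = δ^3 · u(27165), so δ^3 = u(8120)/u(27165).
With u(x) = x^0.7: δ^3 = 8120^0.7/27165^0.7 = (8120/27165)^0.7 = 0.42942.
Hence δ = (0.42942)^(1/3) = 0.754445.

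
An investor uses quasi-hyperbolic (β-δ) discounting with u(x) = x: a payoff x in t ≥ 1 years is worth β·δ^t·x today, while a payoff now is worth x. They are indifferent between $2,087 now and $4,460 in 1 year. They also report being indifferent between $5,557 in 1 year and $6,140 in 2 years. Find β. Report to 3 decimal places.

From the later pair, β·δ^1·5557 = β·δ^2·6140; dividing through, δ = 5557/6140 = 0.90505.
Now use the now-vs-future pair: 2087 = β·δ·4460 gives β = 2087/(0.90505·4460) ≈ 0.517.

β ≈ 0.517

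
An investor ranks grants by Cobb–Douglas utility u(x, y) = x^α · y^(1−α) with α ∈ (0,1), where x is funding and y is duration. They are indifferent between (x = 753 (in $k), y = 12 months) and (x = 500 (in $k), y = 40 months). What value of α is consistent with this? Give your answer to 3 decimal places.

α ≈ 0.746

Indifference: 753^α · 12^(1−α) = 500^α · 40^(1−α).
Rearrange to (753/500)^α = (40/12)^(1−α) and take logs: α·0.409457 = (1−α)·1.203973.
So α/(1−α) = (1.203973)/(0.409457) = 2.940414, and α = 2.940414/3.940414 ≈ 0.746.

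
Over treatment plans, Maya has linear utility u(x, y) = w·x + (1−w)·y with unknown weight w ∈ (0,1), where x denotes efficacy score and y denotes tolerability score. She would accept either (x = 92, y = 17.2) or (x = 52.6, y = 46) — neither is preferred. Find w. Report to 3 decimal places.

Indifference: w·92 + (1−w)·17.2 = w·52.6 + (1−w)·46.
Collecting terms: w·39.4 = (1−w)·28.8.
Hence w = 28.8/(39.4+28.8) = 28.8/68.2 = 0.422.

w = 0.422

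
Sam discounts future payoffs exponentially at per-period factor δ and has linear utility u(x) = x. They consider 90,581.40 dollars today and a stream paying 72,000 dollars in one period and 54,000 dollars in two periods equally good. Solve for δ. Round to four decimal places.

δ ≈ 0.7900

Present value of the stream is 72000·δ + 54000·δ². Indifference gives 72000δ + 54000δ² = 90581.40.
Rearranged: 54000δ² + 72000δ − 90581.40 = 0.
δ = (−72000 + √(72000² + 4·54000·90581.40)) / (2·54000) = (−72000 + √24749582400.00) / 108000 ≈ 0.7900.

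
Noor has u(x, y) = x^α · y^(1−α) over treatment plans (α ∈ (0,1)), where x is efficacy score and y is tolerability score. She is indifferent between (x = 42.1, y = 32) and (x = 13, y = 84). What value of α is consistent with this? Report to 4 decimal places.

α ≈ 0.4509

Set the two utilities equal: 42.1^α·32^(1−α) = 13^α·84^(1−α).
(42.1/13)^α = (84/32)^(1−α); take logs: α·ln(42.1/13) = (1−α)·ln(84/32), i.e. α·1.1750984 = (1−α)·0.9650809.
So α/(1−α) = (0.9650809)/(1.1750984) = 0.8212767, and α = 0.8212767/1.8212767 ≈ 0.4509.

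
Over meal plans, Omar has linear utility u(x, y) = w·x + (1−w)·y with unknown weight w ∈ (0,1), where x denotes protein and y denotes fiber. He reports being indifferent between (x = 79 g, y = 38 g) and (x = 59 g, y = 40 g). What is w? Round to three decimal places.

w = 0.091

Equating utilities: w·79 + (1−w)·38 = w·59 + (1−w)·40.
Rearranging, 20·w − 2·(1−w) = 0.
The marginal rate of substitution is 2/20, so w = 2/(20+2) = 0.091.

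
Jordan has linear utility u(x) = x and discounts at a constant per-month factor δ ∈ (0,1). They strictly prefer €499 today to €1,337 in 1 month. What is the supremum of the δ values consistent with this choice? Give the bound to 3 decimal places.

Comparing present values: 499 > δ·1337.
Dividing through by 1337 gives δ < 0.37322.

δ < 0.373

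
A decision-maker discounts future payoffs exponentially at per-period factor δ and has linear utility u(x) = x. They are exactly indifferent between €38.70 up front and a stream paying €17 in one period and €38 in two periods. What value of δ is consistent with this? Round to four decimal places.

Equating present values: 38.70 = 17δ + 38δ².
So 38δ² + 17δ − 38.70 = 0.
The positive root is δ = [−17 + √(17² + 4·38·38.70)] / (2·38) = (−17 + 78.558)/76 ≈ 0.8100.

δ ≈ 0.8100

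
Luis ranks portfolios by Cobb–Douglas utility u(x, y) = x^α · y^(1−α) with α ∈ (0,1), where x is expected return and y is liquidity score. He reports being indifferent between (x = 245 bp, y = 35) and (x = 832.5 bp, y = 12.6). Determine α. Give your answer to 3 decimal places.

The Cobb–Douglas utilities coincide, so 245^α·35^(1−α) = 832.5^α·12.6^(1−α).
Rearrange to (245/832.5)^α = (12.6/35)^(1−α) and take logs: α·-1.223175 = (1−α)·-1.021651.
So α/(1−α) = (-1.021651)/(-1.223175) = 0.835245, and α = 0.835245/1.835245 ≈ 0.455.

α ≈ 0.455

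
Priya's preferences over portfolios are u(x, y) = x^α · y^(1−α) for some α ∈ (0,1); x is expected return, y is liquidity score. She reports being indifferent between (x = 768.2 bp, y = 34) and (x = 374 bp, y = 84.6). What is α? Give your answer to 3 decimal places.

Indifference: 768.2^α · 34^(1−α) = 374^α · 84.6^(1−α).
Rearrange to (768.2/374)^α = (84.6/34)^(1−α) and take logs: α·0.719794 = (1−α)·0.911574.
So α/(1−α) = (0.911574)/(0.719794) = 1.266437, and α = 1.266437/2.266437 ≈ 0.559.

α ≈ 0.559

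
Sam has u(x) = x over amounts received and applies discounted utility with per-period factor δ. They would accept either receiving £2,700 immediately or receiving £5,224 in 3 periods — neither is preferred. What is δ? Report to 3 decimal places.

δ ≈ 0.803

The payoff in 3 periods is discounted by δ^3, so u(2700) = δ^3·u(5224) and δ^3 = u(2700)/u(5224).
With u(x) = x: δ^3 = 2700/5224 = 0.51685.
Hence δ = (0.51685)^(1/3) = 0.80252.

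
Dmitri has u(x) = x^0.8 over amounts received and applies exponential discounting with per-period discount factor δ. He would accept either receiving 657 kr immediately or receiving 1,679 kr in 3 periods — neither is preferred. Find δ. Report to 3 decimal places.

The payoff in 3 periods is discounted by δ^3, so u(657) = δ^3·u(1679) and δ^3 = u(657)/u(1679).
With u(x) = x^0.8: δ^3 = 657^0.8/1679^0.8 = (657/1679)^0.8 = 0.47208.
So δ = 0.47208^(1/3) ≈ 0.779.

δ ≈ 0.779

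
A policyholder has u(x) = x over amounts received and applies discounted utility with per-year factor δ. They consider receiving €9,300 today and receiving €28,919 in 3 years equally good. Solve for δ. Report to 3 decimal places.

δ ≈ 0.685

Indifference means u(9300) = δ^3 · u(28919), so δ^3 = u(9300)/u(28919).
With u(x) = x: δ^3 = 9300/28919 = 0.32159.
Taking the cube root: δ = 0.32159^(1/3) ≈ 0.685.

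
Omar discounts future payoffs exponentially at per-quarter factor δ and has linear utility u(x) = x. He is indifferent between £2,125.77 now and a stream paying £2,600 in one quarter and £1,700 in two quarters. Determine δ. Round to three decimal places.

δ ≈ 0.590

Present value of the stream is 2600·δ + 1700·δ². Indifference gives 2600δ + 1700δ² = 2125.77.
That is, 1700δ² + 2600δ − 2125.77 = 0, a quadratic in δ.
The positive root is δ = [−2600 + √(2600² + 4·1700·2125.77)] / (2·1700) = (−2600 + 4606.000)/3400 ≈ 0.590.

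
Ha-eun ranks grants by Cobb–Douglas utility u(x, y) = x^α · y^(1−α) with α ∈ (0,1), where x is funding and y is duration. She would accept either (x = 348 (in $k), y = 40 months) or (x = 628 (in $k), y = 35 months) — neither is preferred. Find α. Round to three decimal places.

α ≈ 0.184

The Cobb–Douglas utilities coincide, so 348^α·40^(1−α) = 628^α·35^(1−α).
Taking logs: α·ln 348 + (1−α)·ln 40 = α·ln 628 + (1−α)·ln 35, i.e. α·-0.590338 = (1−α)·-0.133531.
With A = -0.590338 and B = -0.133531: α·A = (1−α)·B, so α = B/(A+B) = -0.133531/-0.723869 ≈ 0.184.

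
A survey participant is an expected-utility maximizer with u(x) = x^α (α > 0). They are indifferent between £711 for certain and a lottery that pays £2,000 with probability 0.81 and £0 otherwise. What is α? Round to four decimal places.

α ≈ 0.2037

EU(lottery) = 0.81·2000^α + 0.19·0 = 0.81·2000^α.
Indifference: 711^α = 0.81·2000^α, so (711/2000)^α = 0.81.
Take logs: α = ln 0.81 / ln(711/2000) ≈ 0.203747.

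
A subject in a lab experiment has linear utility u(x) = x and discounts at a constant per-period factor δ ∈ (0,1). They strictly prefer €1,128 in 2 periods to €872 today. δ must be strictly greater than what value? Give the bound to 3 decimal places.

δ > 0.879

Under u(x) = x this choice says 872 < δ^2·1128.
Hence δ^2 > 872/1128 = 0.77305, and x ↦ x^(1/2) is increasing on (0,∞).
δ > 0.77305^(1/2) = 0.879.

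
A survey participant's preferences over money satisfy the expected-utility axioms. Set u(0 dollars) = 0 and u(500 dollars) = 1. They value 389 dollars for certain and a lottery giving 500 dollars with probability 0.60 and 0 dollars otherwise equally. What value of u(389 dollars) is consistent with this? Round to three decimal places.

0.600

By the standard-gamble method, u(389 dollars) is just the indifference probability on the best outcome: 0.60.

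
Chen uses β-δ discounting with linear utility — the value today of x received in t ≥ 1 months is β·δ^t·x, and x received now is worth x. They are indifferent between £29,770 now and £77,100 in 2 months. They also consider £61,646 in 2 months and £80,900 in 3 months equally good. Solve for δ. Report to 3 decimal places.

From the later pair, β·δ^2·61646 = β·δ^3·80900; dividing through, δ = 61646/80900 = 0.76200.

δ ≈ 0.762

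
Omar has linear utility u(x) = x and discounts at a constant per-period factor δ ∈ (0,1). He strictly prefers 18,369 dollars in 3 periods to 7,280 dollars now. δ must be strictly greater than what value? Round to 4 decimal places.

δ > 0.7345

Under u(x) = x this choice says 7280 < δ^3·18369.
Hence δ^3 > 7280/18369 = 0.39632, and x ↦ x^(1/3) is increasing on (0,∞).
δ > (7280/18369)^(1/3) ≈ 0.7345.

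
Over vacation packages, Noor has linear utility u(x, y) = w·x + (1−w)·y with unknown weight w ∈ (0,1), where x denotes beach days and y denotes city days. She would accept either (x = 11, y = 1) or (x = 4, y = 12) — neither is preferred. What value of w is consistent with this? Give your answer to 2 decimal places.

Equating utilities: w·11 + (1−w)·1 = w·4 + (1−w)·12.
w·(11−4) = (1−w)·(12−1), i.e. w·7 = (1−w)·11.
So w/(1−w) = 11/7 = 1.5714, giving w = 11/(7+11) = 0.61.

w = 0.61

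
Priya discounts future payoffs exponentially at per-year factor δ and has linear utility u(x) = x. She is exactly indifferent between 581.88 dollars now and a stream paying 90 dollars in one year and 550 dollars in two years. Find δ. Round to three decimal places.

δ ≈ 0.950

The stream is worth 90δ + 550δ² today, so 90δ + 550δ² = 581.88.
Rearranged: 550δ² + 90δ − 581.88 = 0.
By the quadratic formula (taking the positive root), δ = (−90 + √1288236.00) / 1100 ≈ 0.950.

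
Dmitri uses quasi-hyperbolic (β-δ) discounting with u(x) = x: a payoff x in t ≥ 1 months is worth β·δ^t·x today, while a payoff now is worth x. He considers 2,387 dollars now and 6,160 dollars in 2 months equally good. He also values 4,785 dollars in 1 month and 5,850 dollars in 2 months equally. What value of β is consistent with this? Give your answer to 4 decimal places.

β ≈ 0.5792

The second indifference involves only future payoffs, so β cancels: β·δ^1·4785 = β·δ^2·5850, giving δ = 4785/5850 = 0.81795.
Now use the now-vs-future pair: 2387 = β·δ^2·6160 gives β = 2387/(0.66904·6160) ≈ 0.5792.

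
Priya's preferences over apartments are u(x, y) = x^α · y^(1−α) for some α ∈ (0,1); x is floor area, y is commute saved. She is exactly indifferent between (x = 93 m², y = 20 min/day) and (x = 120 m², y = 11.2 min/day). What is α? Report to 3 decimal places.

The Cobb–Douglas utilities coincide, so 93^α·20^(1−α) = 120^α·11.2^(1−α).
(93/120)^α = (11.2/20)^(1−α); take logs: α·ln(93/120) = (1−α)·ln(11.2/20), i.e. α·-0.254892 = (1−α)·-0.579818.
Thus α·(-0.834710) = -0.579818, so α = -0.579818/-0.834710 ≈ 0.695.

α ≈ 0.695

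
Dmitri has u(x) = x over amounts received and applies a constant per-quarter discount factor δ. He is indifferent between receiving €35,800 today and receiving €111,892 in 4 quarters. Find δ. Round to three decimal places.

δ ≈ 0.752

Equating discounted utilities: u(35800) = δ^4·u(111892) ⇒ δ^4 = u(35800)/u(111892).
With u(x) = x: δ^4 = 35800/111892 = 0.31995.
Taking the 4th root: δ = 0.31995^(1/4) ≈ 0.752.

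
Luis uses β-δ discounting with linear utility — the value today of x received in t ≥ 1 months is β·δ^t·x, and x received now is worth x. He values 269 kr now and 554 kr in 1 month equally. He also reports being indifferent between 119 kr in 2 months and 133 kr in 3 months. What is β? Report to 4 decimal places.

β ≈ 0.5427

Both payoffs in the second observation are in the future, so β drops out: δ^2·119 = δ^3·133 ⇒ δ = 119/133 = 0.89474.
The first indifference: 269 = β·δ·554, so β = 269/(δ·554) = 269/(0.89474·554) ≈ 0.5427.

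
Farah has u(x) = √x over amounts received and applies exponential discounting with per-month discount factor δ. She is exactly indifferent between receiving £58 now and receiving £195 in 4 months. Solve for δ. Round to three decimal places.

δ ≈ 0.859

The payoff in 4 months is discounted by δ^4, so u(58) = δ^4·u(195) and δ^4 = u(58)/u(195).
Since u(x) = √x, δ^4 = √(58/195) = 0.54538.
Taking the 4th root: δ = 0.54538^(1/4) ≈ 0.859.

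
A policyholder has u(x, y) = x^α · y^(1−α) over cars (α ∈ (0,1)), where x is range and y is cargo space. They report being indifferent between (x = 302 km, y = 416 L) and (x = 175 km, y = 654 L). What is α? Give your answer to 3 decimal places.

α ≈ 0.453

Set the two utilities equal: 302^α·416^(1−α) = 175^α·654^(1−α).
Rearrange to (302/175)^α = (654/416)^(1−α) and take logs: α·0.545641 = (1−α)·0.452422.
Thus α·(0.998063) = 0.452422, so α = 0.452422/0.998063 ≈ 0.453.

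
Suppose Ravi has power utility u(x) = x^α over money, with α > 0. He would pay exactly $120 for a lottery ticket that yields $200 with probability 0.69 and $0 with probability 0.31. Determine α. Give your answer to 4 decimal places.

The lottery's expected utility is 0.69·u(200) + 0.31·u(0) = 0.69·200^α (since u(0) = 0 for α > 0).
Equating: 120^α = 0.69·200^α, i.e. 0.6000^α = 0.69.
α = ln(0.69) / ln(120/200) = -0.3710637/-0.5108256 ≈ 0.7264.

α ≈ 0.7264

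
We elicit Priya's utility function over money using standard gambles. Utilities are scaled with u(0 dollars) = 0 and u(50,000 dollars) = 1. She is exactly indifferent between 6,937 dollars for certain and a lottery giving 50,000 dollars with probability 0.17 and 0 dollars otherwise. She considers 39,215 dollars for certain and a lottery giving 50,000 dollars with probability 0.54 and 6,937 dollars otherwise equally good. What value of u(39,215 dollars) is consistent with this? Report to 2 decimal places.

The first gamble pins u(6,937 dollars): it must equal 0.17·1 + 0.83·0 = 0.17.
Then u(39,215 dollars) = 0.54·u(50,000 dollars) + 0.46·u(6,937 dollars) = 0.54·1.00 + 0.46·0.17 = 0.6182.

0.62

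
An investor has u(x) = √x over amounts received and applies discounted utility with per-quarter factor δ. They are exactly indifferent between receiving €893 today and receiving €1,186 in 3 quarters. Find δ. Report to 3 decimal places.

δ ≈ 0.954

Equating discounted utilities: u(893) = δ^3·u(1186) ⇒ δ^3 = u(893)/u(1186).
With u(x) = √x: δ^3 = √893/√1186 = √(893/1186) = 0.86773.
Taking the cube root: δ = 0.86773^(1/3) ≈ 0.954.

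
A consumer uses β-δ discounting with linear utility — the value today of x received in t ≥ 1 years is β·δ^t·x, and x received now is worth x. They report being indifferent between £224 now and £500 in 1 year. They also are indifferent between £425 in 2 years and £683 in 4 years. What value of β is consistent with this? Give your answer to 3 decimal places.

Both payoffs in the second observation are in the future, so β drops out: δ^2·425 = δ^4·683 ⇒ δ^2 = 425/683 = 0.62225, so δ = 0.78883.
The first indifference: 224 = β·δ·500, so β = 224/(δ·500) = 224/(0.78883·500) ≈ 0.568.

β ≈ 0.568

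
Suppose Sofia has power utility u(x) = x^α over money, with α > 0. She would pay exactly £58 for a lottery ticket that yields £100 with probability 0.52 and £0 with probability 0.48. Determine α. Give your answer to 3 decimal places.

Since u(0) = 0, the lottery's EU is 0.52·100^α.
Indifference: 58^α = 0.52·100^α, so (58/100)^α = 0.52.
Take logs: α = ln 0.52 / ln(58/100) ≈ 1.20047.

α ≈ 1.200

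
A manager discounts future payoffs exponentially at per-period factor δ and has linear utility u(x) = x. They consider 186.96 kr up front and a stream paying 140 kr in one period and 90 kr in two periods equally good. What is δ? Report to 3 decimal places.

Equating present values: 186.96 = 140δ + 90δ².
So 90δ² + 140δ − 186.96 = 0.
δ = (−140 + √(140² + 4·90·186.96)) / (2·90) = (−140 + √86905.60) / 180 ≈ 0.860.

δ ≈ 0.860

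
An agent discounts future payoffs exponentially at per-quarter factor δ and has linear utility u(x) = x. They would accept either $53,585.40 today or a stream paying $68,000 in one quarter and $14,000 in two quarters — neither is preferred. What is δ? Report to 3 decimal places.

Equating present values: 53585.40 = 68000δ + 14000δ².
So 14000δ² + 68000δ − 53585.40 = 0.
The positive root is δ = [−68000 + √(68000² + 4·14000·53585.40)] / (2·14000) = (−68000 + 87320.000)/28000 ≈ 0.690.

δ ≈ 0.690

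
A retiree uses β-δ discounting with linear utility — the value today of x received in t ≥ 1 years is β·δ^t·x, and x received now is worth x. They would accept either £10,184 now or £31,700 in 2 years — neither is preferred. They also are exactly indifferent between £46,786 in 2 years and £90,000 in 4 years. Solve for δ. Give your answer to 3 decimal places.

δ ≈ 0.721

From the later pair, β·δ^2·46786 = β·δ^4·90000; dividing through, δ^2 = 46786/90000 = 0.51984, so δ = 0.72100.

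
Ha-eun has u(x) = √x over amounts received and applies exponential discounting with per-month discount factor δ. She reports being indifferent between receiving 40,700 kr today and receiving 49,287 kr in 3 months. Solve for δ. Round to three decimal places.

Indifference means u(40700) = δ^3 · u(49287), so δ^3 = u(40700)/u(49287).
Since u(x) = √x, δ^3 = √(40700/49287) = 0.90872.
Taking the cube root: δ = 0.90872^(1/3) ≈ 0.969.

δ ≈ 0.969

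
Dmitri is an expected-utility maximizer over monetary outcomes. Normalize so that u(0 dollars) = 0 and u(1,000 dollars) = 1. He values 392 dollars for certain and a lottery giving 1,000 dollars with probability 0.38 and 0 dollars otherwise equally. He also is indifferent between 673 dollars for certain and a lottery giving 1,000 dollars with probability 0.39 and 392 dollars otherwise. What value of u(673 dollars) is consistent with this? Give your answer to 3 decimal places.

First, u(392 dollars) = 0.38·u(1,000 dollars) + 0.62·u(0 dollars) = 0.38.
The second indifference gives u(673 dollars) = 0.39·u(1,000 dollars) + 0.61·u(392 dollars) = 0.39·1.00 + 0.61·0.38 = 0.6218.

0.622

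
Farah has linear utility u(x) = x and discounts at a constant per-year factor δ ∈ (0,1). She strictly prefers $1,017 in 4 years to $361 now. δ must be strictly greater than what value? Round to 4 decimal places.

δ > 0.7719

Comparing present values: 361 < δ^4·1017.
Hence δ^4 > 361/1017 = 0.35497, and x ↦ x^(1/4) is increasing on (0,∞).
δ > 0.35497^(1/4) = 0.7719.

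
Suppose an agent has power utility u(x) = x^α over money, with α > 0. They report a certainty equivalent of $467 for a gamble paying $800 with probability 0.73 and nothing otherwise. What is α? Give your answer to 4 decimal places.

EU(lottery) = 0.73·800^α + 0.27·0 = 0.73·800^α.
Indifference: 467^α = 0.73·800^α, so (467/800)^α = 0.73.
Taking logs: α·ln(467/800) = ln(0.73), so α = -0.3147107 / -0.5382825 ≈ 0.5847.

α ≈ 0.5847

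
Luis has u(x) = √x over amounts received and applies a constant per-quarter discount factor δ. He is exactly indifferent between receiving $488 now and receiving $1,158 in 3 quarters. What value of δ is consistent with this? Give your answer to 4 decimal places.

δ ≈ 0.8659

Indifference means u(488) = δ^3 · u(1158), so δ^3 = u(488)/u(1158).
With u(x) = √x: δ^3 = √488/√1158 = √(488/1158) = 0.64917.
Hence δ = (0.64917)^(1/3) = 0.865868.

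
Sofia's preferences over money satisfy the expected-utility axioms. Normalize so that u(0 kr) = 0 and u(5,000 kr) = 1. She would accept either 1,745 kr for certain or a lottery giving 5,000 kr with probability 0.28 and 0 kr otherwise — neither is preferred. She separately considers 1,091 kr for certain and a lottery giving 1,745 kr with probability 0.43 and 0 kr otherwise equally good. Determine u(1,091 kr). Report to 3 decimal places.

First, u(1,745 kr) = 0.28·u(5,000 kr) + 0.72·u(0 kr) = 0.28.
Then u(1,091 kr) = 0.43·u(1,745 kr) + 0.57·u(0 kr) = 0.43·0.28 + 0.57·0.00 = 0.1204.

0.120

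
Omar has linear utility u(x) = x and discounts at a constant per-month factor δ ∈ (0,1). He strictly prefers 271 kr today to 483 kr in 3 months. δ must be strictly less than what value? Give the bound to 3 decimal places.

Under u(x) = x this choice says 271 > δ^3·483.
Hence δ^3 < 271/483 = 0.56108, and x ↦ x^(1/3) is increasing on (0,∞).
δ < (271/483)^(1/3) ≈ 0.825.

δ < 0.825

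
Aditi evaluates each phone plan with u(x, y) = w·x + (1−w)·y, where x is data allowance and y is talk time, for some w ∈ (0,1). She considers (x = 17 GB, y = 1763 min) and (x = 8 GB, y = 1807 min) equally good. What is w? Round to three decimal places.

Equating utilities: w·17 + (1−w)·1763 = w·8 + (1−w)·1807.
Collecting terms: w·9 = (1−w)·44.
Hence w = 44/(9+44) = 44/53 = 0.830.

w = 0.830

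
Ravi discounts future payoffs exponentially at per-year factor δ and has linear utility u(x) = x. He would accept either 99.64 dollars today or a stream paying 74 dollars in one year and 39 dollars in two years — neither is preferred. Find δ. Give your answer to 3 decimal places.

Equating present values: 99.64 = 74δ + 39δ².
Rearranged: 39δ² + 74δ − 99.64 = 0.
By the quadratic formula (taking the positive root), δ = (−74 + √21019.84) / 78 ≈ 0.910.

δ ≈ 0.910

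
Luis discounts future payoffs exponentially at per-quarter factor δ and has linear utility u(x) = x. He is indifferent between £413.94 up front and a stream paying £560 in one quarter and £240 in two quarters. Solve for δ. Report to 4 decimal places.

δ ≈ 0.5900

Equating present values: 413.94 = 560δ + 240δ².
That is, 240δ² + 560δ − 413.94 = 0, a quadratic in δ.
The positive root is δ = [−560 + √(560² + 4·240·413.94)] / (2·240) = (−560 + 843.198)/480 ≈ 0.5900.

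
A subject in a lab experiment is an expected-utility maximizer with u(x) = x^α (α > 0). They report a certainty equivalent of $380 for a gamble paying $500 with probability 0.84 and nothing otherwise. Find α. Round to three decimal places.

α ≈ 0.635

Since u(0) = 0, the lottery's EU is 0.84·500^α.
Equating: 380^α = 0.84·500^α, i.e. 0.7600^α = 0.84.
α = ln(0.84) / ln(380/500) = -0.174353/-0.274437 ≈ 0.635.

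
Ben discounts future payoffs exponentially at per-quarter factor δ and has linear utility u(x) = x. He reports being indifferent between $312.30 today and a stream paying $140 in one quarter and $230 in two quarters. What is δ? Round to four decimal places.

Equating present values: 312.30 = 140δ + 230δ².
So 230δ² + 140δ − 312.30 = 0.
δ = (−140 + √(140² + 4·230·312.30)) / (2·230) = (−140 + √306916.00) / 460 ≈ 0.9000.

δ ≈ 0.9000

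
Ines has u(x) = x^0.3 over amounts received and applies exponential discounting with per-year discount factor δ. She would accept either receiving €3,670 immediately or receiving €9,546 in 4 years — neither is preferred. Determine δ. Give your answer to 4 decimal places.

δ ≈ 0.9308

Indifference means u(3670) = δ^4 · u(9546), so δ^4 = u(3670)/u(9546).
Since u(x) = x^0.3, δ^4 = (3670/9546)^0.3 = 0.38445^0.3 = 0.75068.
Taking the 4th root: δ = 0.75068^(1/4) ≈ 0.9308.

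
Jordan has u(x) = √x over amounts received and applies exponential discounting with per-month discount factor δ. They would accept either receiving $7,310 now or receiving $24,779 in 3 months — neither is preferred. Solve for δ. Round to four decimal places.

δ ≈ 0.8159

The payoff in 3 months is discounted by δ^3, so u(7310) = δ^3·u(24779) and δ^3 = u(7310)/u(24779).
Since u(x) = √x, δ^3 = √(7310/24779) = 0.54315.
Hence δ = (0.54315)^(1/3) = 0.815904.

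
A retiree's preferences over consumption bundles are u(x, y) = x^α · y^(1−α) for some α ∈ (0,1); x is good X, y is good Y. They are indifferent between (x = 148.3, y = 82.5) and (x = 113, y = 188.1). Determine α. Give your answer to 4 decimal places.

The Cobb–Douglas utilities coincide, so 148.3^α·82.5^(1−α) = 113^α·188.1^(1−α).
Taking logs: α·ln 148.3 + (1−α)·ln 82.5 = α·ln 113 + (1−α)·ln 188.1, i.e. α·0.2718494 = (1−α)·0.8241754.
Thus α·(1.0960248) = 0.8241754, so α = 0.8241754/1.0960248 ≈ 0.7520.

α ≈ 0.7520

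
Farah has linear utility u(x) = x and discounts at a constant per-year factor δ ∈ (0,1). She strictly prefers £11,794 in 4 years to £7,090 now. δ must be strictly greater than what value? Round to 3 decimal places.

Under u(x) = x this choice says 7090 < δ^4·11794.
Hence δ^4 > 7090/11794 = 0.60115, and x ↦ x^(1/4) is increasing on (0,∞).
δ > (7090/11794)^(1/4) ≈ 0.881.

δ > 0.881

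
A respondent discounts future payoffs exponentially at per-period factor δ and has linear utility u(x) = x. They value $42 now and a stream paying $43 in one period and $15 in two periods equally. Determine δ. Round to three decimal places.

δ ≈ 0.770

Equating present values: 42 = 43δ + 15δ².
So 15δ² + 43δ − 42 = 0.
By the quadratic formula (taking the positive root), δ = (−43 + √4369.00) / 30 ≈ 0.770.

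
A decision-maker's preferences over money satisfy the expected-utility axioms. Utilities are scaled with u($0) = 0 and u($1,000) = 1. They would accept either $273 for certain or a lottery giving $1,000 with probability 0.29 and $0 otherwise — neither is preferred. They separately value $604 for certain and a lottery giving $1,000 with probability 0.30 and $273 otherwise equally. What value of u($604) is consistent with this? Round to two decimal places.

First, u($273) = 0.29·u($1,000) + 0.71·u($0) = 0.29.
Then u($604) = 0.30·u($1,000) + 0.70·u($273) = 0.30·1.00 + 0.70·0.29 = 0.5030.

0.50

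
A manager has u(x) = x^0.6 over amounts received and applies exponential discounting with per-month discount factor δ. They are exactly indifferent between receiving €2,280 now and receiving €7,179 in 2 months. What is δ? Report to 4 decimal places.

Indifference means u(2280) = δ^2 · u(7179), so δ^2 = u(2280)/u(7179).
With u(x) = x^0.6: δ^2 = 2280^0.6/7179^0.6 = (2280/7179)^0.6 = 0.50248.
So δ = 0.50248^(1/2) ≈ 0.7089.

δ ≈ 0.7089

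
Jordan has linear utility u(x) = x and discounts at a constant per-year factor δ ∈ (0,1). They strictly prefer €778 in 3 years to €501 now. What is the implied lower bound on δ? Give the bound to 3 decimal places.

The preference means 501 < δ^3·778.
Dividing by 778: δ^3 > 0.64396. Both sides are positive, so the cube root keeps the direction.
δ > 0.64396^(1/3) = 0.864.

δ > 0.864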